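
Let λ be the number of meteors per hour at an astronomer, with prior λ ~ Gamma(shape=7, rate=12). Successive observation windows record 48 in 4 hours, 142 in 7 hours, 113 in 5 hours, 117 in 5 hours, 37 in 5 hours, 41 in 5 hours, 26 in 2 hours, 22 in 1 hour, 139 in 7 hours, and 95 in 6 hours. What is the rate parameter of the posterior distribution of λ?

Total count: 48 + 142 + 113 + 117 + 37 + 41 + 26 + 22 + 139 + 95 = 780.
Total exposure: 4 + 7 + 5 + 5 + 5 + 5 + 2 + 1 + 7 + 6 = 47 hours.
Gamma(α, β) with Poisson data over total exposure Σt gives posterior Gamma(α+Σx, β+Σt) = Gamma(787, 59).

59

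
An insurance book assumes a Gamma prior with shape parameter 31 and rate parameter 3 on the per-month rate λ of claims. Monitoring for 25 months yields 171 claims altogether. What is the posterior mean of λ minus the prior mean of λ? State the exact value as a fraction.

Total count 171 over total exposure 25 months.
The Gamma prior is conjugate for the Poisson rate, so λ | data ~ Gamma(31+171, 3+25) = Gamma(202, 28).
Posterior mean = 202/28 = 101/14; prior mean = 31/3 = 31/3. Difference = 101/14 − 31/3 = -131/42.

-131/42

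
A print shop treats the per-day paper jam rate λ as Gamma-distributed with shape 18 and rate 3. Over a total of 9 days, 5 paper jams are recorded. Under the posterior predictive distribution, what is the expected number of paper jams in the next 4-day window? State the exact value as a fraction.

23/3

Total count 5 over total exposure 9 days.
Posterior: α' = 18 + 5 = 23, β' = 3 + 9 = 12.
Predictive mean over a 4-day window = T·E[λ|data] = 4·23/12 = 23/3.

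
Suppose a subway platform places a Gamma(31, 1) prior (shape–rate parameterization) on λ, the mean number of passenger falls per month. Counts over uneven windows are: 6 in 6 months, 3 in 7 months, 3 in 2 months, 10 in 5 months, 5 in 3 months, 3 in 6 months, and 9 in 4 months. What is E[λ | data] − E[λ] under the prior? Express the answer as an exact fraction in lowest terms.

-492/17

Total count: 6 + 3 + 3 + 10 + 5 + 3 + 9 = 39.
Total exposure: 6 + 7 + 2 + 5 + 3 + 6 + 4 = 33 months.
Posterior: α' = 31 + 39 = 70, β' = 1 + 33 = 34.
Posterior mean = 70/34 = 35/17; prior mean = 31/1 = 31. Difference = 35/17 − 31 = -492/17.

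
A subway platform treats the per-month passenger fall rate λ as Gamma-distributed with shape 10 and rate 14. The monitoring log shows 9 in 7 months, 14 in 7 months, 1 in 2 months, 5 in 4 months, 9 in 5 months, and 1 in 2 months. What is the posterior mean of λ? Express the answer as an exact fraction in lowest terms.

Total count: 9 + 14 + 1 + 5 + 9 + 1 = 39.
Total exposure: 7 + 7 + 2 + 4 + 5 + 2 = 27 months.
The Gamma prior is conjugate for the Poisson rate, so λ | data ~ Gamma(10+39, 14+27) = Gamma(49, 41).
Posterior mean = α'/β' = 49/41.

49/41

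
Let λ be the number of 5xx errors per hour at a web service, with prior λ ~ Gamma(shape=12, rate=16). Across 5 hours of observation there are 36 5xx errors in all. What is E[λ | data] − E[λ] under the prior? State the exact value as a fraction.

43/28

Total count 36 over total exposure 5 hours.
The Gamma prior is conjugate for the Poisson rate, so λ | data ~ Gamma(12+36, 16+5) = Gamma(48, 21).
Posterior mean = 48/21 = 16/7; prior mean = 12/16 = 3/4. Difference = 16/7 − 3/4 = 43/28.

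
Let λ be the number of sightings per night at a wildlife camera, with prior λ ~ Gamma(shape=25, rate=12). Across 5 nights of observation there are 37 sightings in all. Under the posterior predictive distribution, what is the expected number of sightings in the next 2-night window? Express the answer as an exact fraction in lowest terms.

Total count 37 over total exposure 5 nights.
By Gamma–Poisson conjugacy, the posterior is Gamma(α + Σx, β + Σt) = Gamma(25 + 37, 12 + 5) = Gamma(62, 17).
Predictive mean over a 2-night window = T·E[λ|data] = 2·62/17 = 124/17.

124/17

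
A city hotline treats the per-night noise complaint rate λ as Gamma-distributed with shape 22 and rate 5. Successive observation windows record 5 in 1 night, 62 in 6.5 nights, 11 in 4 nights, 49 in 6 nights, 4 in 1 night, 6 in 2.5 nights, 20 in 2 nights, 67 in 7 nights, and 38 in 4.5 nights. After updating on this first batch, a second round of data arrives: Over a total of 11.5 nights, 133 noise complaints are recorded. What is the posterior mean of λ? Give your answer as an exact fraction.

139/17

Total count: 5 + 62 + 11 + 49 + 4 + 6 + 20 + 67 + 38 = 262.
Total exposure: 1 + 6.5 + 4 + 6 + 1 + 2.5 + 2 + 7 + 4.5 = 34.5 nights.
After the first batch: Gamma(22 + 262, 5 + 34.5) = Gamma(284, 79/2).
Total count 133 over total exposure 11.5 nights.
After the second batch: Gamma(284 + 133, 79/2 + 11.5) = Gamma(417, 51).
Posterior mean = α'/β' = 417/51 = 139/17.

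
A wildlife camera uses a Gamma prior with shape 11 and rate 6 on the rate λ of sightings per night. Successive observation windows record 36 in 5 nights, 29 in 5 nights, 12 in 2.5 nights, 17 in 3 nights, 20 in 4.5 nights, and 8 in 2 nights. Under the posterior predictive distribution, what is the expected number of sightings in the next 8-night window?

38

Total count: 36 + 29 + 12 + 17 + 20 + 8 = 122.
Total exposure: 5 + 5 + 2.5 + 3 + 4.5 + 2 = 22 nights.
Posterior: α' = 11 + 122 = 133, β' = 6 + 22 = 28.
Predictive mean over an 8-night window = T·E[λ|data] = 8·133/28 = 38.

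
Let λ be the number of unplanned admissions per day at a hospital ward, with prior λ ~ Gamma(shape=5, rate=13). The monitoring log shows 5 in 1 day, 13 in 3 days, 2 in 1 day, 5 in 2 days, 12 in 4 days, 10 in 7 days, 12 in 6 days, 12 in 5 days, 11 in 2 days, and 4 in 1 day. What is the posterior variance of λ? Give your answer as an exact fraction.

91/2025

Total count: 5 + 13 + 2 + 5 + 12 + 10 + 12 + 12 + 11 + 4 = 86.
Total exposure: 1 + 3 + 1 + 2 + 4 + 7 + 6 + 5 + 2 + 1 = 32 days.
By Gamma–Poisson conjugacy, the posterior is Gamma(α + Σx, β + Σt) = Gamma(5 + 86, 13 + 32) = Gamma(91, 45).
Posterior variance = α'/β'² = 91/2025.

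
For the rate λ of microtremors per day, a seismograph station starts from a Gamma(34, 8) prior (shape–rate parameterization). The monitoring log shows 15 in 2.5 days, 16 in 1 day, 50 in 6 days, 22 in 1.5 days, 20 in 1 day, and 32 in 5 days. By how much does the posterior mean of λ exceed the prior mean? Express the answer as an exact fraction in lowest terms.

Total count: 15 + 16 + 50 + 22 + 20 + 32 = 155.
Total exposure: 2.5 + 1 + 6 + 1.5 + 1 + 5 = 17 days.
Conjugate update: add total count to the shape and total exposure to the rate, giving Gamma(189, 25).
Posterior mean = 189/25 = 189/25; prior mean = 34/8 = 17/4. Difference = 189/25 − 17/4 = 331/100.

331/100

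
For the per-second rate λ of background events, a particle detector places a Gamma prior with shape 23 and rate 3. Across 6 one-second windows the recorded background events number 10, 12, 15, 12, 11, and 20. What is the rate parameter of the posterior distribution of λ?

Total count: 10 + 12 + 15 + 12 + 11 + 20 = 80.
Total exposure: 6 seconds.
The Gamma prior is conjugate for the Poisson rate, so λ | data ~ Gamma(23+80, 3+6) = Gamma(103, 9).

9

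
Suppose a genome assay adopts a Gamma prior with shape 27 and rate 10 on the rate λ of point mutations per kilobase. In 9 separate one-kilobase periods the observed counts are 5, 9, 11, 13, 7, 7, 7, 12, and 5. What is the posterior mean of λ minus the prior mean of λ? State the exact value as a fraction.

Total count: 5 + 9 + 11 + 13 + 7 + 7 + 7 + 12 + 5 = 76.
Total exposure: 9 kilobases.
Conjugate update: add total count to the shape and total exposure to the rate, giving Gamma(103, 19).
Posterior mean = 103/19 = 103/19; prior mean = 27/10 = 27/10. Difference = 103/19 − 27/10 = 517/190.

517/190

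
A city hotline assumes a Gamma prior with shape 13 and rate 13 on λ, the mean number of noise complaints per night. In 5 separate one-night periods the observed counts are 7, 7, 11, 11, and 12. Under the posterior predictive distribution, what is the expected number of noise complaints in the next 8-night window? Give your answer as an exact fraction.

244/9

Total count: 7 + 7 + 11 + 11 + 12 = 48.
Total exposure: 5 nights.
The Gamma prior is conjugate for the Poisson rate, so λ | data ~ Gamma(13+48, 13+5) = Gamma(61, 18).
Predictive mean over an 8-night window = T·E[λ|data] = 8·61/18 = 244/9.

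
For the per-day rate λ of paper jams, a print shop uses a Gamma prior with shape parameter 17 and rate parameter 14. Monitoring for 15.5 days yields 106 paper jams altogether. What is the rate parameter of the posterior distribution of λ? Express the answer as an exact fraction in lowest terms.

59/2

Total count 106 over total exposure 15.5 days.
Posterior: α' = 17 + 106 = 123, β' = 14 + 15.5 = 59/2.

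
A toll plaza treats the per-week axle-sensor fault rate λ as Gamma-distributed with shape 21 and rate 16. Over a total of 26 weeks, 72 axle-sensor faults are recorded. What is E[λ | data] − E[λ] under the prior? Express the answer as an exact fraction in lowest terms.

101/112

Total count 72 over total exposure 26 weeks.
Posterior: α' = 21 + 72 = 93, β' = 16 + 26 = 42.
Posterior mean = 93/42 = 31/14; prior mean = 21/16 = 21/16. Difference = 31/14 − 21/16 = 101/112.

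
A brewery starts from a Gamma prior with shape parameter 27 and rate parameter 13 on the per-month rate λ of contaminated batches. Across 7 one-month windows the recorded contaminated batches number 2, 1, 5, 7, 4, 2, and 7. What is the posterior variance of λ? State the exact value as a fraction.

11/80

Total count: 2 + 1 + 5 + 7 + 4 + 2 + 7 = 28.
Total exposure: 7 months.
By Gamma–Poisson conjugacy, the posterior is Gamma(α + Σx, β + Σt) = Gamma(27 + 28, 13 + 7) = Gamma(55, 20).
Posterior variance = α'/β'² = 55/400 = 11/80.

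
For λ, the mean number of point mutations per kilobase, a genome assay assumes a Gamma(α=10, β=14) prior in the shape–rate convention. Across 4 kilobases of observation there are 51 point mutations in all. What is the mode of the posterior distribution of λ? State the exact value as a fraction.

10/3

Total count 51 over total exposure 4 kilobases.
The Gamma prior is conjugate for the Poisson rate, so λ | data ~ Gamma(10+51, 14+4) = Gamma(61, 18).
Posterior mode = (α'−1)/β' = 60/18 = 10/3.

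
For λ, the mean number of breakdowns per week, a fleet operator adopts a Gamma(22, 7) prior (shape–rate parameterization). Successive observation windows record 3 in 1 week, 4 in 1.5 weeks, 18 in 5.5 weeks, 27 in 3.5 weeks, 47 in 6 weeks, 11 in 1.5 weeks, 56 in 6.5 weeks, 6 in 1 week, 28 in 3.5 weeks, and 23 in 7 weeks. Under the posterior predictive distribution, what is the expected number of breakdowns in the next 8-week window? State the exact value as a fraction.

490/11

Total count: 3 + 4 + 18 + 27 + 47 + 11 + 56 + 6 + 28 + 23 = 223.
Total exposure: 1 + 1.5 + 5.5 + 3.5 + 6 + 1.5 + 6.5 + 1 + 3.5 + 7 = 37 weeks.
By Gamma–Poisson conjugacy, the posterior is Gamma(α + Σx, β + Σt) = Gamma(22 + 223, 7 + 37) = Gamma(245, 44).
Predictive mean over an 8-week window = T·E[λ|data] = 8·245/44 = 490/11.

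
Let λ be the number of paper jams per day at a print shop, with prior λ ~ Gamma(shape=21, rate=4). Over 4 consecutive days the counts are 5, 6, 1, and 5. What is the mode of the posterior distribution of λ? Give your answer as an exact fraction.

37/8

Total count: 5 + 6 + 1 + 5 = 17.
Total exposure: 4 days.
Posterior: α' = 21 + 17 = 38, β' = 4 + 4 = 8.
Posterior mode = (α'−1)/β' = 37/8.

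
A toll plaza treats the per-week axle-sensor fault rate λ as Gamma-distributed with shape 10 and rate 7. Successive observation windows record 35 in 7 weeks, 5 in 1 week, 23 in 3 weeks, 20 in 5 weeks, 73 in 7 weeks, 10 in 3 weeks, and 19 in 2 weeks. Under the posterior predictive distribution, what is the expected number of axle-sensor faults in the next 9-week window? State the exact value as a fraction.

351/7

Total count: 35 + 5 + 23 + 20 + 73 + 10 + 19 = 185.
Total exposure: 7 + 1 + 3 + 5 + 7 + 3 + 2 = 28 weeks.
Conjugate update: add total count to the shape and total exposure to the rate, giving Gamma(195, 35).
Predictive mean over a 9-week window = T·E[λ|data] = 9·195/35 = 351/7.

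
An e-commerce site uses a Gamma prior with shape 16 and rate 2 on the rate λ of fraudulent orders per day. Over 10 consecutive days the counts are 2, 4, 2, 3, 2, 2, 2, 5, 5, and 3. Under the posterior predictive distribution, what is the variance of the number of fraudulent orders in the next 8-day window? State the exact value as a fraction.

460/9

Total count: 2 + 4 + 2 + 3 + 2 + 2 + 2 + 5 + 5 + 3 = 30.
Total exposure: 10 days.
Conjugate update: add total count to the shape and total exposure to the rate, giving Gamma(46, 12).
The posterior predictive for a window of length T is Negative Binomial with variance T·α'·(β'+T)/β'² = 8·46·20/144 = 460/9.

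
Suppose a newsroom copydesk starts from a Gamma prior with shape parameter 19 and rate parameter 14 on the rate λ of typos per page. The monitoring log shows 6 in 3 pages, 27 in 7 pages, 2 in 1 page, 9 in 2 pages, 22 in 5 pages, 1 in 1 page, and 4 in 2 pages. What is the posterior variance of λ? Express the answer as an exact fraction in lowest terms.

18/245

Total count: 6 + 27 + 2 + 9 + 22 + 1 + 4 = 71.
Total exposure: 3 + 7 + 1 + 2 + 5 + 1 + 2 = 21 pages.
Gamma(α, β) with Poisson data over total exposure Σt gives posterior Gamma(α+Σx, β+Σt) = Gamma(90, 35).
Posterior variance = α'/β'² = 90/1225 = 18/245.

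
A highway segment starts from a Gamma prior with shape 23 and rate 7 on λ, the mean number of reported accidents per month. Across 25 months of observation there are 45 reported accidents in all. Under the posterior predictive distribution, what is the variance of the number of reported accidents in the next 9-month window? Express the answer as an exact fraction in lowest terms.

Total count 45 over total exposure 25 months.
The Gamma prior is conjugate for the Poisson rate, so λ | data ~ Gamma(23+45, 7+25) = Gamma(68, 32).
The posterior predictive for a window of length T is Negative Binomial with variance T·α'·(β'+T)/β'² = 9·68·41/1024 = 6273/256.

6273/256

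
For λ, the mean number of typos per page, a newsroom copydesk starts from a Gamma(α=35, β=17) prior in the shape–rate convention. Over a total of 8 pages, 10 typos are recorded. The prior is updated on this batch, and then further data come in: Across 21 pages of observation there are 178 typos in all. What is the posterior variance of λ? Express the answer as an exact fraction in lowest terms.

223/2116

Total count 10 over total exposure 8 pages.
After the first batch: Gamma(35 + 10, 17 + 8) = Gamma(45, 25).
Total count 178 over total exposure 21 pages.
After the second batch: Gamma(45 + 178, 25 + 21) = Gamma(223, 46).
Posterior variance = α'/β'² = 223/2116.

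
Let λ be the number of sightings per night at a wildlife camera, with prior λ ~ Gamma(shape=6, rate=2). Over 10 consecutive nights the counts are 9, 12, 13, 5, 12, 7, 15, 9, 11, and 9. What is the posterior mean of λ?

9

Total count: 9 + 12 + 13 + 5 + 12 + 7 + 15 + 9 + 11 + 9 = 102.
Total exposure: 10 nights.
Posterior: α' = 6 + 102 = 108, β' = 2 + 10 = 12.
Posterior mean = α'/β' = 108/12 = 9.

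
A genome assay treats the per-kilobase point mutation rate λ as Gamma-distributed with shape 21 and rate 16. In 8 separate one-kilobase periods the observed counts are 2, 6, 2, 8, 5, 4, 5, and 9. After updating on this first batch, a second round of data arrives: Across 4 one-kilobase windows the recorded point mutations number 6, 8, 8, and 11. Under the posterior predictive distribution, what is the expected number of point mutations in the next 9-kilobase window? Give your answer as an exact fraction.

855/28

Total count: 2 + 6 + 2 + 8 + 5 + 4 + 5 + 9 = 41.
Total exposure: 8 kilobases.
After the first batch: Gamma(21 + 41, 16 + 8) = Gamma(62, 24).
Total count: 6 + 8 + 8 + 11 = 33.
Total exposure: 4 kilobases.
After the second batch: Gamma(62 + 33, 24 + 4) = Gamma(95, 28).
Predictive mean over a 9-kilobase window = T·E[λ|data] = 9·95/28 = 855/28.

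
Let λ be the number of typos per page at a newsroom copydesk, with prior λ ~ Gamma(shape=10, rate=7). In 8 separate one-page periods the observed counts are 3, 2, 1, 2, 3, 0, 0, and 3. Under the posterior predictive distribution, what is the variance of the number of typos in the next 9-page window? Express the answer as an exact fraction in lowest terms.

Total count: 3 + 2 + 1 + 2 + 3 + 0 + 0 + 3 = 14.
Total exposure: 8 pages.
The Gamma prior is conjugate for the Poisson rate, so λ | data ~ Gamma(10+14, 7+8) = Gamma(24, 15).
The posterior predictive for a window of length T is Negative Binomial with variance T·α'·(β'+T)/β'² = 9·24·24/225 = 576/25.

576/25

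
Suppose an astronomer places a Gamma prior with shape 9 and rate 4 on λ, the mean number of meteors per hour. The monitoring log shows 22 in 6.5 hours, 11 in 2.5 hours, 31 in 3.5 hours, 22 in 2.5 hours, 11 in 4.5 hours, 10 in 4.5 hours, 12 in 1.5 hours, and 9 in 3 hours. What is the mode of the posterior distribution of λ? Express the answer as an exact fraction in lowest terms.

272/65

Total count: 22 + 11 + 31 + 22 + 11 + 10 + 12 + 9 = 128.
Total exposure: 6.5 + 2.5 + 3.5 + 2.5 + 4.5 + 4.5 + 1.5 + 3 = 28.5 hours.
Posterior: α' = 9 + 128 = 137, β' = 4 + 28.5 = 65/2.
Posterior mode = (α'−1)/β' = 136/(65/2) = 272/65.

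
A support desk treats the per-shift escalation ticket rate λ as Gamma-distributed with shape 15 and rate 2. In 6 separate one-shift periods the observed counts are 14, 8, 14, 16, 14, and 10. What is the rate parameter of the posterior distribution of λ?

8

Total count: 14 + 8 + 14 + 16 + 14 + 10 = 76.
Total exposure: 6 shifts.
Gamma(α, β) with Poisson data over total exposure Σt gives posterior Gamma(α+Σx, β+Σt) = Gamma(91, 8).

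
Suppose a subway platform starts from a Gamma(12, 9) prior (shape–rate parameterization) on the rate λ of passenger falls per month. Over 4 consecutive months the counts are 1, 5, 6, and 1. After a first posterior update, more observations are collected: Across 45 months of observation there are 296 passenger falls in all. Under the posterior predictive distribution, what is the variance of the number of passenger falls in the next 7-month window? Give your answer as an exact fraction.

Total count: 1 + 5 + 6 + 1 = 13.
Total exposure: 4 months.
After the first batch: Gamma(12 + 13, 9 + 4) = Gamma(25, 13).
Total count 296 over total exposure 45 months.
After the second batch: Gamma(25 + 296, 13 + 45) = Gamma(321, 58).
The posterior predictive for a window of length T is Negative Binomial with variance T·α'·(β'+T)/β'² = 7·321·65/3364 = 146055/3364.

146055/3364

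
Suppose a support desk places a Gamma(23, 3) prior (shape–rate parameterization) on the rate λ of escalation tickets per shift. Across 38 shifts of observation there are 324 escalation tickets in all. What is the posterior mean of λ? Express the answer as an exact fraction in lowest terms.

Total count 324 over total exposure 38 shifts.
Posterior: α' = 23 + 324 = 347, β' = 3 + 38 = 41.
Posterior mean = α'/β' = 347/41.

347/41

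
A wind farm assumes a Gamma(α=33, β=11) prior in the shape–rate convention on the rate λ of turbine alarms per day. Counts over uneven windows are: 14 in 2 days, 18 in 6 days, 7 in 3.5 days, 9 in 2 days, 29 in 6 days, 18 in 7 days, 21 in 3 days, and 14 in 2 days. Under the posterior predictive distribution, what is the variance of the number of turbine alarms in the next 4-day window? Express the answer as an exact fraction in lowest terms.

121272/7225

Total count: 14 + 18 + 7 + 9 + 29 + 18 + 21 + 14 = 130.
Total exposure: 2 + 6 + 3.5 + 2 + 6 + 7 + 3 + 2 = 31.5 days.
Gamma(α, β) with Poisson data over total exposure Σt gives posterior Gamma(α+Σx, β+Σt) = Gamma(163, 85/2).
The posterior predictive for a window of length T is Negative Binomial with variance T·α'·(β'+T)/β'² = 4·163·(93/2)/(7225/4) = 121272/7225.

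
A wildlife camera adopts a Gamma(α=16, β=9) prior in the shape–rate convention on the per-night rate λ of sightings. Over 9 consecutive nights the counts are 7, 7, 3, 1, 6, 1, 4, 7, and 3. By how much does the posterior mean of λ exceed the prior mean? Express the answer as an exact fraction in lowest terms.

23/18

Total count: 7 + 7 + 3 + 1 + 6 + 1 + 4 + 7 + 3 = 39.
Total exposure: 9 nights.
The Gamma prior is conjugate for the Poisson rate, so λ | data ~ Gamma(16+39, 9+9) = Gamma(55, 18).
Posterior mean = 55/18 = 55/18; prior mean = 16/9 = 16/9. Difference = 55/18 − 16/9 = 23/18.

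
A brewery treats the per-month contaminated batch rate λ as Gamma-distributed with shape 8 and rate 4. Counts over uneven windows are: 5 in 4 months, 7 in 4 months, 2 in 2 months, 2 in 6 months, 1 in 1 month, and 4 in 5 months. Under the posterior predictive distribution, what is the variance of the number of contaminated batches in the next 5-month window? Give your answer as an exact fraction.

Total count: 5 + 7 + 2 + 2 + 1 + 4 = 21.
Total exposure: 4 + 4 + 2 + 6 + 1 + 5 = 22 months.
Conjugate update: add total count to the shape and total exposure to the rate, giving Gamma(29, 26).
The posterior predictive for a window of length T is Negative Binomial with variance T·α'·(β'+T)/β'² = 5·29·31/676 = 4495/676.

4495/676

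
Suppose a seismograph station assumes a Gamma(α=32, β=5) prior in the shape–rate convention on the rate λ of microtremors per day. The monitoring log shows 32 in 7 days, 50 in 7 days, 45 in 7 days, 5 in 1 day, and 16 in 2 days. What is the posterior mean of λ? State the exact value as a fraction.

180/29

Total count: 32 + 50 + 45 + 5 + 16 = 148.
Total exposure: 7 + 7 + 7 + 1 + 2 = 24 days.
Conjugate update: add total count to the shape and total exposure to the rate, giving Gamma(180, 29).
Posterior mean = α'/β' = 180/29.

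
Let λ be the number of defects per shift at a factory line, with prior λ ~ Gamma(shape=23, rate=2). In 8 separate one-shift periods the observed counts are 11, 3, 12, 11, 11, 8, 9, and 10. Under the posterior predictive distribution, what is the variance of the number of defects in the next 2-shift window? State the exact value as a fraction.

Total count: 11 + 3 + 12 + 11 + 11 + 8 + 9 + 10 = 75.
Total exposure: 8 shifts.
Posterior: α' = 23 + 75 = 98, β' = 2 + 8 = 10.
The posterior predictive for a window of length T is Negative Binomial with variance T·α'·(β'+T)/β'² = 2·98·12/100 = 588/25.

588/25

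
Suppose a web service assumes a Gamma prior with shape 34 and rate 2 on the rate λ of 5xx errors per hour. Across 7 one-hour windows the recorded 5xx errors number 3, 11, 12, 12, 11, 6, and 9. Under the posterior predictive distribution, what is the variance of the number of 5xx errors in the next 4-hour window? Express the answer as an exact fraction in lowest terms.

Total count: 3 + 11 + 12 + 12 + 11 + 6 + 9 = 64.
Total exposure: 7 hours.
Gamma(α, β) with Poisson data over total exposure Σt gives posterior Gamma(α+Σx, β+Σt) = Gamma(98, 9).
The posterior predictive for a window of length T is Negative Binomial with variance T·α'·(β'+T)/β'² = 4·98·13/81 = 5096/81.

5096/81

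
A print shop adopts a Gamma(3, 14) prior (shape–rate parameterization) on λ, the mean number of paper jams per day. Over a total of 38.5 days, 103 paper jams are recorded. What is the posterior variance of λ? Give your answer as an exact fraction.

424/11025

Total count 103 over total exposure 38.5 days.
By Gamma–Poisson conjugacy, the posterior is Gamma(α + Σx, β + Σt) = Gamma(3 + 103, 14 + 38.5) = Gamma(106, 105/2).
Posterior variance = α'/β'² = 106/(11025/4) = 424/11025.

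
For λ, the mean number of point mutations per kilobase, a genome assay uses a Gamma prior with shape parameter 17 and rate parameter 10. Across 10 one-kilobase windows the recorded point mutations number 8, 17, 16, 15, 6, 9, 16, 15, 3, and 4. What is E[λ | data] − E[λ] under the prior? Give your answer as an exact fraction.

23/5

Total count: 8 + 17 + 16 + 15 + 6 + 9 + 16 + 15 + 3 + 4 = 109.
Total exposure: 10 kilobases.
The Gamma prior is conjugate for the Poisson rate, so λ | data ~ Gamma(17+109, 10+10) = Gamma(126, 20).
Posterior mean = 126/20 = 63/10; prior mean = 17/10 = 17/10. Difference = 63/10 − 17/10 = 23/5.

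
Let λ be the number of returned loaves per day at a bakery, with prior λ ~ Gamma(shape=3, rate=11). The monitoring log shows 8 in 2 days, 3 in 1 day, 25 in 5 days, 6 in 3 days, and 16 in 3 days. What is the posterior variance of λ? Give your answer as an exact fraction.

Total count: 8 + 3 + 25 + 6 + 16 = 58.
Total exposure: 2 + 1 + 5 + 3 + 3 = 14 days.
By Gamma–Poisson conjugacy, the posterior is Gamma(α + Σx, β + Σt) = Gamma(3 + 58, 11 + 14) = Gamma(61, 25).
Posterior variance = α'/β'² = 61/625.

61/625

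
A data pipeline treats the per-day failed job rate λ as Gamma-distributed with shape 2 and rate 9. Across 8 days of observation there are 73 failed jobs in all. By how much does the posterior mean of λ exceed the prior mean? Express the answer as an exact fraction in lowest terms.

Total count 73 over total exposure 8 days.
By Gamma–Poisson conjugacy, the posterior is Gamma(α + Σx, β + Σt) = Gamma(2 + 73, 9 + 8) = Gamma(75, 17).
Posterior mean = 75/17 = 75/17; prior mean = 2/9 = 2/9. Difference = 75/17 − 2/9 = 641/153.

641/153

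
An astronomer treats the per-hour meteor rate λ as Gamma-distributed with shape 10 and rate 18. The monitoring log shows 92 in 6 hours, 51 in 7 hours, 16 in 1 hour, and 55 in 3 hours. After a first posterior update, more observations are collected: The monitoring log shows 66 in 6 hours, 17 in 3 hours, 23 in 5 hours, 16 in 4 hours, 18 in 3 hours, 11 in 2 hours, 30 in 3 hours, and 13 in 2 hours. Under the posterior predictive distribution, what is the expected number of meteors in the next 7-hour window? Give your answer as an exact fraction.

Total count: 92 + 51 + 16 + 55 = 214.
Total exposure: 6 + 7 + 1 + 3 = 17 hours.
After the first batch: Gamma(10 + 214, 18 + 17) = Gamma(224, 35).
Total count: 66 + 17 + 23 + 16 + 18 + 11 + 30 + 13 = 194.
Total exposure: 6 + 3 + 5 + 4 + 3 + 2 + 3 + 2 = 28 hours.
After the second batch: Gamma(224 + 194, 35 + 28) = Gamma(418, 63).
Predictive mean over a 7-hour window = T·E[λ|data] = 7·418/63 = 418/9.

418/9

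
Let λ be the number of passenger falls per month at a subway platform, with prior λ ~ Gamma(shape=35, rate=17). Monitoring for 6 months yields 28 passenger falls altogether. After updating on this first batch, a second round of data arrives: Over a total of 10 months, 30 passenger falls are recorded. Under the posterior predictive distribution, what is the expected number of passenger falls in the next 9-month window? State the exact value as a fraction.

Total count 28 over total exposure 6 months.
After the first batch: Gamma(35 + 28, 17 + 6) = Gamma(63, 23).
Total count 30 over total exposure 10 months.
After the second batch: Gamma(63 + 30, 23 + 10) = Gamma(93, 33).
Predictive mean over a 9-month window = T·E[λ|data] = 9·93/33 = 279/11.

279/11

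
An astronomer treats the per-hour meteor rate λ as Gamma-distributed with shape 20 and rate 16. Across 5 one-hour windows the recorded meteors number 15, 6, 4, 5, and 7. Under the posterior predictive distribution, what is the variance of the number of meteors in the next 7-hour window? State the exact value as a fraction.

76/3

Total count: 15 + 6 + 4 + 5 + 7 = 37.
Total exposure: 5 hours.
Gamma(α, β) with Poisson data over total exposure Σt gives posterior Gamma(α+Σx, β+Σt) = Gamma(57, 21).
The posterior predictive for a window of length T is Negative Binomial with variance T·α'·(β'+T)/β'² = 7·57·28/441 = 76/3.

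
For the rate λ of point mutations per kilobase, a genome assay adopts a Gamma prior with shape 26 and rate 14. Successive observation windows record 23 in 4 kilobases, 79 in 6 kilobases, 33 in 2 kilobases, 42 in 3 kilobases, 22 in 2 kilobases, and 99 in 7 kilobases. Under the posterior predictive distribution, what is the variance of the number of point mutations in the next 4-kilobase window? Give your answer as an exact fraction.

Total count: 23 + 79 + 33 + 42 + 22 + 99 = 298.
Total exposure: 4 + 6 + 2 + 3 + 2 + 7 = 24 kilobases.
By Gamma–Poisson conjugacy, the posterior is Gamma(α + Σx, β + Σt) = Gamma(26 + 298, 14 + 24) = Gamma(324, 38).
The posterior predictive for a window of length T is Negative Binomial with variance T·α'·(β'+T)/β'² = 4·324·42/1444 = 13608/361.

13608/361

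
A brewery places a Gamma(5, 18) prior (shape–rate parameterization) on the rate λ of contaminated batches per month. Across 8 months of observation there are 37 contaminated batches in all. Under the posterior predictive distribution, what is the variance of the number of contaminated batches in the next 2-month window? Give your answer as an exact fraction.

Total count 37 over total exposure 8 months.
Conjugate update: add total count to the shape and total exposure to the rate, giving Gamma(42, 26).
The posterior predictive for a window of length T is Negative Binomial with variance T·α'·(β'+T)/β'² = 2·42·28/676 = 588/169.

588/169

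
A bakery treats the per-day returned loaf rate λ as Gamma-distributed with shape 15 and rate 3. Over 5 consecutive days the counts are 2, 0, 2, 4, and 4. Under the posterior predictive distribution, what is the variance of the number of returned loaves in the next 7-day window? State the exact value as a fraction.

2835/64

Total count: 2 + 0 + 2 + 4 + 4 = 12.
Total exposure: 5 days.
Posterior: α' = 15 + 12 = 27, β' = 3 + 5 = 8.
The posterior predictive for a window of length T is Negative Binomial with variance T·α'·(β'+T)/β'² = 7·27·15/64 = 2835/64.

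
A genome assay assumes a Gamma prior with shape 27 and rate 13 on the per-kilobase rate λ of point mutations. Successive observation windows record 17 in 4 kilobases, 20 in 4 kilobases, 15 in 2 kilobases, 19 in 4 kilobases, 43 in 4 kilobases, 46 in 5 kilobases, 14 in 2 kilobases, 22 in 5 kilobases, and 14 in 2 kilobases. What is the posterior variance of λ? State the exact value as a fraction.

79/675

Total count: 17 + 20 + 15 + 19 + 43 + 46 + 14 + 22 + 14 = 210.
Total exposure: 4 + 4 + 2 + 4 + 4 + 5 + 2 + 5 + 2 = 32 kilobases.
Gamma(α, β) with Poisson data over total exposure Σt gives posterior Gamma(α+Σx, β+Σt) = Gamma(237, 45).
Posterior variance = α'/β'² = 237/2025 = 79/675.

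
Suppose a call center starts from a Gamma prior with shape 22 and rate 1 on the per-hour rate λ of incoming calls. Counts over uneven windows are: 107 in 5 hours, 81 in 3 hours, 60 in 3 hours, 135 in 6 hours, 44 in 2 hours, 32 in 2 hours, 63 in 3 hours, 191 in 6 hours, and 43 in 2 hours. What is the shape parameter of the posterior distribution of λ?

778

Total count: 107 + 81 + 60 + 135 + 44 + 32 + 63 + 191 + 43 = 756.
Total exposure: 5 + 3 + 3 + 6 + 2 + 2 + 3 + 6 + 2 = 32 hours.
Gamma(α, β) with Poisson data over total exposure Σt gives posterior Gamma(α+Σx, β+Σt) = Gamma(778, 33).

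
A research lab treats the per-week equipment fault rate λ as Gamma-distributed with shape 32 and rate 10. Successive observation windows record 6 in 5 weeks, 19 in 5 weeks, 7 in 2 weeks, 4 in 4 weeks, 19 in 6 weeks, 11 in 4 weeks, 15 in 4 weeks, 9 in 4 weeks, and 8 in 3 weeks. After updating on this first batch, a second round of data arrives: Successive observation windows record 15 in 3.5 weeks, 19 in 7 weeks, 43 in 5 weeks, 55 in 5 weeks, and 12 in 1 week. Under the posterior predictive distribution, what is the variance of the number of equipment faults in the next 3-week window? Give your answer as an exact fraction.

Total count: 6 + 19 + 7 + 4 + 19 + 11 + 15 + 9 + 8 = 98.
Total exposure: 5 + 5 + 2 + 4 + 6 + 4 + 4 + 4 + 3 = 37 weeks.
After the first batch: Gamma(32 + 98, 10 + 37) = Gamma(130, 47).
Total count: 15 + 19 + 43 + 55 + 12 = 144.
Total exposure: 3.5 + 7 + 5 + 5 + 1 = 21.5 weeks.
After the second batch: Gamma(130 + 144, 47 + 21.5) = Gamma(274, 137/2).
The posterior predictive for a window of length T is Negative Binomial with variance T·α'·(β'+T)/β'² = 3·274·(143/2)/(18769/4) = 1716/137.

1716/137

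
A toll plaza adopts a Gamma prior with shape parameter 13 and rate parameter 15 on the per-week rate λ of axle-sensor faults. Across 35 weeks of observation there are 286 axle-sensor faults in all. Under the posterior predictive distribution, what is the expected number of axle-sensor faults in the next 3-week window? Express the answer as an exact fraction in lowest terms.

Total count 286 over total exposure 35 weeks.
Conjugate update: add total count to the shape and total exposure to the rate, giving Gamma(299, 50).
Predictive mean over a 3-week window = T·E[λ|data] = 3·299/50 = 897/50.

897/50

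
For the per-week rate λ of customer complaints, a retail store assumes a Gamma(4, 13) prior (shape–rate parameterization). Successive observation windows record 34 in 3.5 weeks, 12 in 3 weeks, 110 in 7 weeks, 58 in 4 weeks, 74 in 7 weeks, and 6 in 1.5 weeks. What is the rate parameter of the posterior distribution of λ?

39

Total count: 34 + 12 + 110 + 58 + 74 + 6 = 294.
Total exposure: 3.5 + 3 + 7 + 4 + 7 + 1.5 = 26 weeks.
Gamma(α, β) with Poisson data over total exposure Σt gives posterior Gamma(α+Σx, β+Σt) = Gamma(298, 39).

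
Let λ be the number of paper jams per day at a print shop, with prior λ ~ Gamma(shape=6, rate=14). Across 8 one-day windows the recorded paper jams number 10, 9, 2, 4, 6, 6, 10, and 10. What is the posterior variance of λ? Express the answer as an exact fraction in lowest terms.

63/484

Total count: 10 + 9 + 2 + 4 + 6 + 6 + 10 + 10 = 57.
Total exposure: 8 days.
The Gamma prior is conjugate for the Poisson rate, so λ | data ~ Gamma(6+57, 14+8) = Gamma(63, 22).
Posterior variance = α'/β'² = 63/484.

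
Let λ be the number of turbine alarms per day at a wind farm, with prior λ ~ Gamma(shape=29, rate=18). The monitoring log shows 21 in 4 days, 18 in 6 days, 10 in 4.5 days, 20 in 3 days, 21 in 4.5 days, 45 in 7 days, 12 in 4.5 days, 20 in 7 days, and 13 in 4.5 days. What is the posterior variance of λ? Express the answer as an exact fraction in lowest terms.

Total count: 21 + 18 + 10 + 20 + 21 + 45 + 12 + 20 + 13 = 180.
Total exposure: 4 + 6 + 4.5 + 3 + 4.5 + 7 + 4.5 + 7 + 4.5 = 45 days.
The Gamma prior is conjugate for the Poisson rate, so λ | data ~ Gamma(29+180, 18+45) = Gamma(209, 63).
Posterior variance = α'/β'² = 209/3969.

209/3969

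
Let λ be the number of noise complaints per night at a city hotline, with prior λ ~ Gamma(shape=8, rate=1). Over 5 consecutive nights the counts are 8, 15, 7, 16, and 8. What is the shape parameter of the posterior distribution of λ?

62

Total count: 8 + 15 + 7 + 16 + 8 = 54.
Total exposure: 5 nights.
Gamma(α, β) with Poisson data over total exposure Σt gives posterior Gamma(α+Σx, β+Σt) = Gamma(62, 6).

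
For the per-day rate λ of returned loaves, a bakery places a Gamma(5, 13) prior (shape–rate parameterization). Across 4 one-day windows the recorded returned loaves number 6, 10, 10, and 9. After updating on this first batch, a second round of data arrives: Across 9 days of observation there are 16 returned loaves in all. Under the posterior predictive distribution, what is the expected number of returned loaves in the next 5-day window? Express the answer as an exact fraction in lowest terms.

140/13

Total count: 6 + 10 + 10 + 9 = 35.
Total exposure: 4 days.
After the first batch: Gamma(5 + 35, 13 + 4) = Gamma(40, 17).
Total count 16 over total exposure 9 days.
After the second batch: Gamma(40 + 16, 17 + 9) = Gamma(56, 26).
Predictive mean over a 5-day window = T·E[λ|data] = 5·56/26 = 140/13.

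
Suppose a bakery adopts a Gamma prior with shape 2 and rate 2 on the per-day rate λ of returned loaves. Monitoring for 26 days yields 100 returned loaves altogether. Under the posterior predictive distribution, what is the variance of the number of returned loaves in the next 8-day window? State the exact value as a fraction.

Total count 100 over total exposure 26 days.
By Gamma–Poisson conjugacy, the posterior is Gamma(α + Σx, β + Σt) = Gamma(2 + 100, 2 + 26) = Gamma(102, 28).
The posterior predictive for a window of length T is Negative Binomial with variance T·α'·(β'+T)/β'² = 8·102·36/784 = 1836/49.

1836/49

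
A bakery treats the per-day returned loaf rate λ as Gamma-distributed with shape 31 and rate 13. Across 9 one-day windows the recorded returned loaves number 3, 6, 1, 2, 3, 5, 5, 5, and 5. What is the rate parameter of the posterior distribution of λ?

Total count: 3 + 6 + 1 + 2 + 3 + 5 + 5 + 5 + 5 = 35.
Total exposure: 9 days.
Posterior: α' = 31 + 35 = 66, β' = 13 + 9 = 22.

22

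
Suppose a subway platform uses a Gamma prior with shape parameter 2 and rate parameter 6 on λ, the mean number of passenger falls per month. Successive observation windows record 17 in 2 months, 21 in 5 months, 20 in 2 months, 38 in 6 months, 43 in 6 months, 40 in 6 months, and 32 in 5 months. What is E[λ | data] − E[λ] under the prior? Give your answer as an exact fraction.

Total count: 17 + 21 + 20 + 38 + 43 + 40 + 32 = 211.
Total exposure: 2 + 5 + 2 + 6 + 6 + 6 + 5 = 32 months.
By Gamma–Poisson conjugacy, the posterior is Gamma(α + Σx, β + Σt) = Gamma(2 + 211, 6 + 32) = Gamma(213, 38).
Posterior mean = 213/38 = 213/38; prior mean = 2/6 = 1/3. Difference = 213/38 − 1/3 = 601/114.

601/114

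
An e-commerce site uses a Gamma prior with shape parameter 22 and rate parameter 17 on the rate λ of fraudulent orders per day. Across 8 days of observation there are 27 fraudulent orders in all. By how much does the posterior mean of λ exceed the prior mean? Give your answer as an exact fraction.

283/425

Total count 27 over total exposure 8 days.
The Gamma prior is conjugate for the Poisson rate, so λ | data ~ Gamma(22+27, 17+8) = Gamma(49, 25).
Posterior mean = 49/25 = 49/25; prior mean = 22/17 = 22/17. Difference = 49/25 − 22/17 = 283/425.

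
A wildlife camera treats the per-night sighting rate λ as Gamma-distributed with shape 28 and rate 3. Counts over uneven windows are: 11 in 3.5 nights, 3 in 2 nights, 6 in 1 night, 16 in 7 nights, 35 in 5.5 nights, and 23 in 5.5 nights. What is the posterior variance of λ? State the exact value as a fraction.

488/3025

Total count: 11 + 3 + 6 + 16 + 35 + 23 = 94.
Total exposure: 3.5 + 2 + 1 + 7 + 5.5 + 5.5 = 24.5 nights.
Posterior: α' = 28 + 94 = 122, β' = 3 + 24.5 = 55/2.
Posterior variance = α'/β'² = 122/(3025/4) = 488/3025.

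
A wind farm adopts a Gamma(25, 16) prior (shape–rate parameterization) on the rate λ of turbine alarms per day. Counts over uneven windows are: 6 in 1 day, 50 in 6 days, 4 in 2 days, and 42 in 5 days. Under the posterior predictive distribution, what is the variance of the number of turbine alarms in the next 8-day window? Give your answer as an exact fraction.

9652/225

Total count: 6 + 50 + 4 + 42 = 102.
Total exposure: 1 + 6 + 2 + 5 = 14 days.
Posterior: α' = 25 + 102 = 127, β' = 16 + 14 = 30.
The posterior predictive for a window of length T is Negative Binomial with variance T·α'·(β'+T)/β'² = 8·127·38/900 = 9652/225.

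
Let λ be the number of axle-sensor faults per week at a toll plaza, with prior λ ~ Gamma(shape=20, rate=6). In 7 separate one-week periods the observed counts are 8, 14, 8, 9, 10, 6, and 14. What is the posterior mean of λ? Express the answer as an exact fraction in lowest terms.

89/13

Total count: 8 + 14 + 8 + 9 + 10 + 6 + 14 = 69.
Total exposure: 7 weeks.
The Gamma prior is conjugate for the Poisson rate, so λ | data ~ Gamma(20+69, 6+7) = Gamma(89, 13).
Posterior mean = α'/β' = 89/13.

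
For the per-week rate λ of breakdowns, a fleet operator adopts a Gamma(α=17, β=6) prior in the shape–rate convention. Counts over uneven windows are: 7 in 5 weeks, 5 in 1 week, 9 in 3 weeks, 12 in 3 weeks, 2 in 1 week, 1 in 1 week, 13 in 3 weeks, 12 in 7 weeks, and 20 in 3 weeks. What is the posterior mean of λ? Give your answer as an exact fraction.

Total count: 7 + 5 + 9 + 12 + 2 + 1 + 13 + 12 + 20 = 81.
Total exposure: 5 + 1 + 3 + 3 + 1 + 1 + 3 + 7 + 3 = 27 weeks.
By Gamma–Poisson conjugacy, the posterior is Gamma(α + Σx, β + Σt) = Gamma(17 + 81, 6 + 27) = Gamma(98, 33).
Posterior mean = α'/β' = 98/33.

98/33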